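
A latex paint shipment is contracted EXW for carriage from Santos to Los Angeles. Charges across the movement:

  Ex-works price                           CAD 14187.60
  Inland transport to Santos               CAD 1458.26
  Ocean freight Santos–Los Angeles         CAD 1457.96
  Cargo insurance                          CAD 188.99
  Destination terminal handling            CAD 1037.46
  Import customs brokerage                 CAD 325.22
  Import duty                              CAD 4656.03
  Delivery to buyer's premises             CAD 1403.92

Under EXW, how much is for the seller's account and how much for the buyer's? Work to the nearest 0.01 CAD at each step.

Seller: CAD 14187.60; buyer: CAD 10527.84

EXW: the seller makes goods available at their premises; the buyer bears all onward costs.
Seller's account: goods 14187.60 = 14187.60
Buyer's account: inland to port 1458.26 + freight 1457.96 + insurance 188.99 + destination terminal 1037.46 + brokerage 325.22 + duty 4656.03 + delivery 1403.92 = 10527.84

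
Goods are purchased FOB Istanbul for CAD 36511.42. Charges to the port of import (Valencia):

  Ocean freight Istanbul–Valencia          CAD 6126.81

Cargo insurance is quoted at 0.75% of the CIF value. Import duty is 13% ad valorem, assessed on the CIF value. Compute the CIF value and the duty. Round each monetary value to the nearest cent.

CIF value: CAD 42960.43; import duty: CAD 5584.86

Let C be the CIF value. C = FOB price + freight + 0.75% × C
C − 0.75% × C = 36511.42 + 6126.81
0.9925 × C = 42638.23
C = 42638.23 / 0.9925 = 42960.43
Insurance premium = 0.75% × 42960.43 = 322.20
Import duty = 42960.43 × 13% = 5584.86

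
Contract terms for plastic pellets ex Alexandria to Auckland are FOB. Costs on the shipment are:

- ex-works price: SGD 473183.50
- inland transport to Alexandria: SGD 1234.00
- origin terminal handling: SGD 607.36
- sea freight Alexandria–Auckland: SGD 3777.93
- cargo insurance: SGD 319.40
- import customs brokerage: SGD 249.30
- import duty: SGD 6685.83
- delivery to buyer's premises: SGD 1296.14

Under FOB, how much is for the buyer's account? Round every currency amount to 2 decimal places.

Buyer's account: SGD 12328.60

FOB: the seller bears costs until goods are on board at the origin port; the buyer bears freight, insurance and all costs thereafter.
Seller's account: goods 473183.50 + inland to port 1234.00 + origin terminal 607.36 = 475024.86
Buyer's account: freight 3777.93 + insurance 319.40 + brokerage 249.30 + duty 6685.83 + delivery 1296.14 = 12328.60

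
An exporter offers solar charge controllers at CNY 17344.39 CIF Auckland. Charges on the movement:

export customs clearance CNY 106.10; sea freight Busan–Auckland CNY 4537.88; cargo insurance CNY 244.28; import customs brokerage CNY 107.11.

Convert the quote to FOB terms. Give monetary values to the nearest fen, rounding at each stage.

Not relevant to the conversion: export clearance — on the seller under both CIF and FOB; already in the CIF price and stays in the FOB price. brokerage — on the buyer under both terms; not part of either seller's price.
From CIF to FOB, the seller no longer bears: freight, insurance.
FOB price = 17344.39 − 4537.88 − 244.28 = 12562.23

FOB price: CNY 12562.23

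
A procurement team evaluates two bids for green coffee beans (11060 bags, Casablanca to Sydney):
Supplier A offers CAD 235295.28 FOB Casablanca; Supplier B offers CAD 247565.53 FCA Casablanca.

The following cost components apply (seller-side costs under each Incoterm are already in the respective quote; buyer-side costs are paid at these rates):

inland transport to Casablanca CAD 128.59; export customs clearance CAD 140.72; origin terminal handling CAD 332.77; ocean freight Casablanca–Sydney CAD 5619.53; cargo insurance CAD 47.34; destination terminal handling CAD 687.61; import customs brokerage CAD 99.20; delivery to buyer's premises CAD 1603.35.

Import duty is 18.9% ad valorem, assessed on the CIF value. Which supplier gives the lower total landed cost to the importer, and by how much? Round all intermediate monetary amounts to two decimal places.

Supplier A (FOB):
CIF value = FOB price + freight + insurance = 235295.28 + 5619.53 + 47.34 = 240962.15
Import duty = 240962.15 × 18.9% = 45541.85
Buyer bears (A): 5619.53 + 47.34 + 687.61 + 99.20 + 1603.35 = 8057.03
Landed cost (A) = invoice 235295.28 + 8057.03 + duty 45541.85 = 288894.16
Supplier B (FCA):
CIF value = FCA price + origin terminal + freight + insurance = 247565.53 + 332.77 + 5619.53 + 47.34 = 253565.17
Import duty = 253565.17 × 18.9% = 47923.82
Buyer bears (B): 332.77 + 5619.53 + 47.34 + 687.61 + 99.20 + 1603.35 = 8389.80
Landed cost (B) = invoice 247565.53 + 8389.80 + duty 47923.82 = 303879.15
Difference = |288894.16 − 303879.15| = 14984.99

Supplier A is cheaper by CAD 14984.99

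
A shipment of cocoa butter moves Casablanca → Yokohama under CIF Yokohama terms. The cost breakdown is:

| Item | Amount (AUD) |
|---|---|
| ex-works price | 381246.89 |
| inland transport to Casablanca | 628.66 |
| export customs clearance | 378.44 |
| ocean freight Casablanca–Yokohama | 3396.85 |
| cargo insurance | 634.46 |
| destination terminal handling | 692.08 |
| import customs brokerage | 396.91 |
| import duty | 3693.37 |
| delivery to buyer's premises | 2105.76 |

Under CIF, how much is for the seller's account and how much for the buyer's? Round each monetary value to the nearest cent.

CIF: the seller pays costs through ocean freight and marine insurance to the destination port.
Seller's account: goods 381246.89 + inland to port 628.66 + export clearance 378.44 + freight 3396.85 + insurance 634.46 = 386285.30
Buyer's account: destination terminal 692.08 + brokerage 396.91 + duty 3693.37 + delivery 2105.76 = 6888.12

Seller: AUD 386285.30; buyer: AUD 6888.12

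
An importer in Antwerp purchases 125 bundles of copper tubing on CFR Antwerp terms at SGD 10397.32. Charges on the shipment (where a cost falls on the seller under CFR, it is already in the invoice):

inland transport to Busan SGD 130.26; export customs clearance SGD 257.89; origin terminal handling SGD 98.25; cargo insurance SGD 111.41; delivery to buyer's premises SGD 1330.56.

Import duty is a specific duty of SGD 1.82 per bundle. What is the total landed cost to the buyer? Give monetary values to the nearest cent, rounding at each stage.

Total landed cost: SGD 12066.79

CFR: the seller pays costs through ocean freight to the destination port, but not insurance.
Already in the invoice (seller's account under CFR): inland to port, export clearance, origin terminal — exclude.
CIF value = CFR price + insurance = 10397.32 + 111.41 = 10508.73
Import duty = 125 × 1.82 = 227.50
Buyer bears: insurance 111.41 + delivery 1330.56 + duty 227.50 = 1669.47
Landed cost = invoice 10397.32 + 1669.47 = 12066.79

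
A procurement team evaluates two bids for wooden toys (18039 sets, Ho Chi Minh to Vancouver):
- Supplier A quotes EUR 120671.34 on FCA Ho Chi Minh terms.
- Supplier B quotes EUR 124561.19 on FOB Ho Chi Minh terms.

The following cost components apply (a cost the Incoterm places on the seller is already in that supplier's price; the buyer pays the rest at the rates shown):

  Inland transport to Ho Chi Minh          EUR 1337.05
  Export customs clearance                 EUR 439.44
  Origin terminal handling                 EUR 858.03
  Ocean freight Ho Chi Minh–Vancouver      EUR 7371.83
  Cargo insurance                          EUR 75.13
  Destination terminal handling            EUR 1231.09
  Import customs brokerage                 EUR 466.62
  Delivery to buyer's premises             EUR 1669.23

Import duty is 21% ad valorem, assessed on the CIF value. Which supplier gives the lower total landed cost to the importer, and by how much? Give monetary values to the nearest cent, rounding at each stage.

Supplier A is cheaper by EUR 3668.50

Supplier A (FCA):
CIF value = FCA price + origin terminal + freight + insurance = 120671.34 + 858.03 + 7371.83 + 75.13 = 128976.33
Import duty = 128976.33 × 21% = 27085.03
Buyer bears (A): 858.03 + 7371.83 + 75.13 + 1231.09 + 466.62 + 1669.23 = 11671.93
Landed cost (A) = invoice 120671.34 + 11671.93 + duty 27085.03 = 159428.30
Supplier B (FOB):
CIF value = FOB price + freight + insurance = 124561.19 + 7371.83 + 75.13 = 132008.15
Import duty = 132008.15 × 21% = 27721.71
Buyer bears (B): 7371.83 + 75.13 + 1231.09 + 466.62 + 1669.23 = 10813.90
Landed cost (B) = invoice 124561.19 + 10813.90 + duty 27721.71 = 163096.80
Difference = |159428.30 − 163096.80| = 3668.50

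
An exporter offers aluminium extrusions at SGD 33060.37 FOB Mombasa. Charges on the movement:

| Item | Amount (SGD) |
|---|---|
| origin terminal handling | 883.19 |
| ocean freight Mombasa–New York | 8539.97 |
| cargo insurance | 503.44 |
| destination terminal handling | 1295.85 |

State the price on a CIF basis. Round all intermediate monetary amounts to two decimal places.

CIF price: SGD 42103.78

Not relevant to the conversion: origin terminal — on the seller under both FOB and CIF; already in the FOB price and stays in the CIF price. destination terminal — on the buyer under both terms; not part of either seller's price.
From FOB to CIF, the seller additionally bears: freight, insurance.
CIF price = 33060.37 + 8539.97 + 503.44 = 42103.78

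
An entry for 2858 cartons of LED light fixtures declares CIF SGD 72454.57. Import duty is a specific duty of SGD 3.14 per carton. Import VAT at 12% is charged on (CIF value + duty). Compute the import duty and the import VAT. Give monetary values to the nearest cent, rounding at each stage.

Import duty: SGD 8974.12; import VAT: SGD 9771.44

Import duty = 2858 × 3.14 = 8974.12
VAT base = CIF + duty = 72454.57 + 8974.12 = 81428.69
Import VAT = 81428.69 × 12% = 9771.44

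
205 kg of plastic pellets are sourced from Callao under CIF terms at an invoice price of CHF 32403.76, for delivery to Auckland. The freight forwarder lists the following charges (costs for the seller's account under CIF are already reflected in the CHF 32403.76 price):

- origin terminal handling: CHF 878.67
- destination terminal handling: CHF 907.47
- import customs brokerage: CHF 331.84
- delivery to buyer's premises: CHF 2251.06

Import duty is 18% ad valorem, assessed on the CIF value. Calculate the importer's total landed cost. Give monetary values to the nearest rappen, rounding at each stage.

Total landed cost: CHF 41726.81

CIF: the seller pays costs through ocean freight and marine insurance to the destination port.
Already in the invoice (seller's account under CIF): origin terminal — exclude.
The CIF price already equals the CIF value: 32403.76
Import duty = 32403.76 × 18% = 5832.68
Buyer bears: destination terminal 907.47 + brokerage 331.84 + delivery 2251.06 + duty 5832.68 = 9323.05
Landed cost = invoice 32403.76 + 9323.05 = 41726.81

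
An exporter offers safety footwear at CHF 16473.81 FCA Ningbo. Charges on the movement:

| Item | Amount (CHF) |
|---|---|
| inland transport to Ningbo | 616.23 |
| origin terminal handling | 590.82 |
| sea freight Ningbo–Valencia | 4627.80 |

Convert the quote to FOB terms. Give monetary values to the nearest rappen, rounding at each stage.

FOB price: CHF 17064.63

Not relevant to the conversion: inland to port — on the seller under both FCA and FOB; already in the FCA price and stays in the FOB price. freight — on the buyer under both terms; not part of either seller's price.
From FCA to FOB, the seller additionally bears: origin terminal.
FOB price = 16473.81 + 590.82 = 17064.63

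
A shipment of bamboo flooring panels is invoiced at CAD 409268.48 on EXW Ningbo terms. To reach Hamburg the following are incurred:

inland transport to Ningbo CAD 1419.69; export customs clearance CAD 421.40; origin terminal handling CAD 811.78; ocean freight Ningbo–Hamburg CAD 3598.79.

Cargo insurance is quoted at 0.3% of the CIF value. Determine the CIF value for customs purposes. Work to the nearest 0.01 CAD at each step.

Let C be the CIF value. C = EXW price + pre-shipment costs + freight + 0.3% × C
C − 0.3% × C = 409268.48 + 1419.69 + 421.40 + 811.78 + 3598.79
0.997 × C = 415520.14
C = 415520.14 / 0.997 = 416770.45
Insurance premium = 0.3% × 416770.45 = 1250.31

CIF value: CAD 416770.45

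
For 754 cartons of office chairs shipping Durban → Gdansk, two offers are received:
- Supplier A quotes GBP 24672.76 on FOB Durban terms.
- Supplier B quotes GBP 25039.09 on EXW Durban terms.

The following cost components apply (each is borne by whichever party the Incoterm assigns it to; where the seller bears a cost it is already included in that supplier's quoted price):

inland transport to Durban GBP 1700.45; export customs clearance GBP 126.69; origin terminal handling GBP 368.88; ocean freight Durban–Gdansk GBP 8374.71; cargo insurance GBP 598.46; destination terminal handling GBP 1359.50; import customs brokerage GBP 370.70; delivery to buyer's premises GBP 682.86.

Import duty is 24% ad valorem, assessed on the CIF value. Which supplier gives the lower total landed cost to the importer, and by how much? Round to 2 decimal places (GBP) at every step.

Supplier A (FOB):
CIF value = FOB price + freight + insurance = 24672.76 + 8374.71 + 598.46 = 33645.93
Import duty = 33645.93 × 24% = 8075.02
Buyer bears (A): 8374.71 + 598.46 + 1359.50 + 370.70 + 682.86 = 11386.23
Landed cost (A) = invoice 24672.76 + 11386.23 + duty 8075.02 = 44134.01
Supplier B (EXW):
CIF value = EXW price + inland to port + export clearance + origin terminal + freight + insurance = 25039.09 + 1700.45 + 126.69 + 368.88 + 8374.71 + 598.46 = 36208.28
Import duty = 36208.28 × 24% = 8689.99
Buyer bears (B): 1700.45 + 126.69 + 368.88 + 8374.71 + 598.46 + 1359.50 + 370.70 + 682.86 = 13582.25
Landed cost (B) = invoice 25039.09 + 13582.25 + duty 8689.99 = 47311.33
Difference = |44134.01 − 47311.33| = 3177.32

Supplier A is cheaper by GBP 3177.32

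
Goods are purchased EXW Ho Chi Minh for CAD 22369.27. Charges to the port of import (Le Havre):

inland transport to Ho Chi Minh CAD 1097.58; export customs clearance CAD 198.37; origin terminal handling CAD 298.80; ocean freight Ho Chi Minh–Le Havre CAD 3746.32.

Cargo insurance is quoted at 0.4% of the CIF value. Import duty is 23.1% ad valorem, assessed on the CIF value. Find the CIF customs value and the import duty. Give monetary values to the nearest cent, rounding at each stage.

Let C be the CIF value. C = EXW price + pre-shipment costs + freight + 0.4% × C
C − 0.4% × C = 22369.27 + 1097.58 + 198.37 + 298.80 + 3746.32
0.996 × C = 27710.34
C = 27710.34 / 0.996 = 27821.63
Insurance premium = 0.4% × 27821.63 = 111.29
Import duty = 27821.63 × 23.1% = 6426.80

CIF value: CAD 27821.63; import duty: CAD 6426.80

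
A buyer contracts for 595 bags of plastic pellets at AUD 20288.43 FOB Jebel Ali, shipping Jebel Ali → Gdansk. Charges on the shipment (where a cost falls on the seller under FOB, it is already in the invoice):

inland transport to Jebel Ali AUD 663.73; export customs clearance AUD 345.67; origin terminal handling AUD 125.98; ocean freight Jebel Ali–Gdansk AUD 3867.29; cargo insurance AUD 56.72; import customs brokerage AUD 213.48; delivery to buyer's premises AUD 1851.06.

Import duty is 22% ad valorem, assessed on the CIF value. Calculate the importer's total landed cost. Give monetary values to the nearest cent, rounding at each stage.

FOB: the seller bears costs until goods are on board at the origin port; the buyer bears freight, insurance and all costs thereafter.
Already in the invoice (seller's account under FOB): inland to port, export clearance, origin terminal — exclude.
CIF value = FOB price + freight + insurance = 20288.43 + 3867.29 + 56.72 = 24212.44
Import duty = 24212.44 × 22% = 5326.74
Buyer bears: freight 3867.29 + insurance 56.72 + brokerage 213.48 + delivery 1851.06 + duty 5326.74 = 11315.29
Landed cost = invoice 20288.43 + 11315.29 = 31603.72

Total landed cost: AUD 31603.72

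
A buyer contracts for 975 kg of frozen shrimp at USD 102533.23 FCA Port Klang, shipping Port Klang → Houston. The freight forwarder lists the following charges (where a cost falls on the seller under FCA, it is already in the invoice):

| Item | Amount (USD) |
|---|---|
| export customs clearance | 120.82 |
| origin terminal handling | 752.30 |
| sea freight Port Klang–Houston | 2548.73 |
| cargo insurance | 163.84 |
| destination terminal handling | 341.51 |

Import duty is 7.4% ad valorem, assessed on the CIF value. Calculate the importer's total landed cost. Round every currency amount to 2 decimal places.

FCA: the seller delivers export-cleared goods to the carrier; the buyer bears costs from that point.
Already in the invoice (seller's account under FCA): export clearance — exclude.
CIF value = FCA price + origin terminal + freight + insurance = 102533.23 + 752.30 + 2548.73 + 163.84 = 105998.10
Import duty = 105998.10 × 7.4% = 7843.86
Buyer bears: origin terminal 752.30 + freight 2548.73 + insurance 163.84 + destination terminal 341.51 + duty 7843.86 = 11650.24
Landed cost = invoice 102533.23 + 11650.24 = 114183.47

Total landed cost: USD 114183.47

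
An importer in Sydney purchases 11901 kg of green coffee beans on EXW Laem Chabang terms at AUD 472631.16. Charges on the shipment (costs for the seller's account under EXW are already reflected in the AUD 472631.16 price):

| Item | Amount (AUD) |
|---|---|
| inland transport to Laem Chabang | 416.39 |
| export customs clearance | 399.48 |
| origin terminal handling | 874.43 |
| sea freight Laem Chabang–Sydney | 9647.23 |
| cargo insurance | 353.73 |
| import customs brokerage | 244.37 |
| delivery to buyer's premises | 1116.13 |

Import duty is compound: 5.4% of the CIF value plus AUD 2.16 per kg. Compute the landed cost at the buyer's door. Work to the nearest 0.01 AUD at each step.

Total landed cost: AUD 537542.49

EXW: the seller makes goods available at their premises; the buyer bears all onward costs.
CIF value = EXW price + inland to port + export clearance + origin terminal + freight + insurance = 472631.16 + 416.39 + 399.48 + 874.43 + 9647.23 + 353.73 = 484322.42
Ad valorem component: 484322.42 × 5.4% = 26153.41
Specific component: 11901 × 2.16 = 25706.16
Import duty = 26153.41 + 25706.16 = 51859.57
Buyer bears: inland to port 416.39 + export clearance 399.48 + origin terminal 874.43 + freight 9647.23 + insurance 353.73 + brokerage 244.37 + delivery 1116.13 + duty 51859.57 = 64911.33
Landed cost = invoice 472631.16 + 64911.33 = 537542.49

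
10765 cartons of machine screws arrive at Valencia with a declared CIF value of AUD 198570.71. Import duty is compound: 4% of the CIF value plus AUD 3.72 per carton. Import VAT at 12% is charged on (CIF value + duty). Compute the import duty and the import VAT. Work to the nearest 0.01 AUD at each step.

Ad valorem component: 198570.71 × 4% = 7942.83
Specific component: 10765 × 3.72 = 40045.80
Import duty = 7942.83 + 40045.80 = 47988.63
VAT base = CIF + duty = 198570.71 + 47988.63 = 246559.34
Import VAT = 246559.34 × 12% = 29587.12

Import duty: AUD 47988.63; import VAT: AUD 29587.12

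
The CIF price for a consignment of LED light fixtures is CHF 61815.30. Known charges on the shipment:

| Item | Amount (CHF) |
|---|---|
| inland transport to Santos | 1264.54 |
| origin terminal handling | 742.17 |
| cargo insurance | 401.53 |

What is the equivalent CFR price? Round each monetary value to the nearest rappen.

CFR price: CHF 61413.77

Not relevant to the conversion: origin terminal, inland to port — on the seller under both CIF and CFR; already in the CIF price and stays in the CFR price.
From CIF to CFR, the seller no longer bears: insurance.
CFR price = 61815.30 − 401.53 = 61413.77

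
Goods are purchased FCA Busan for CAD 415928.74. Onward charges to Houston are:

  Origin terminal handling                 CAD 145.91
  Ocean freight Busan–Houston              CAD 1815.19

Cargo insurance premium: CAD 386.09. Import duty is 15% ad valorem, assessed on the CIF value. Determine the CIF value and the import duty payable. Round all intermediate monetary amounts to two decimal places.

CIF value: CAD 418275.93; import duty: CAD 62741.39

CIF = FCA price + pre-shipment costs + freight + insurance
CIF = 415928.74 + 145.91 + 1815.19 + 386.09 = 418275.93
Import duty = 418275.93 × 15% = 62741.39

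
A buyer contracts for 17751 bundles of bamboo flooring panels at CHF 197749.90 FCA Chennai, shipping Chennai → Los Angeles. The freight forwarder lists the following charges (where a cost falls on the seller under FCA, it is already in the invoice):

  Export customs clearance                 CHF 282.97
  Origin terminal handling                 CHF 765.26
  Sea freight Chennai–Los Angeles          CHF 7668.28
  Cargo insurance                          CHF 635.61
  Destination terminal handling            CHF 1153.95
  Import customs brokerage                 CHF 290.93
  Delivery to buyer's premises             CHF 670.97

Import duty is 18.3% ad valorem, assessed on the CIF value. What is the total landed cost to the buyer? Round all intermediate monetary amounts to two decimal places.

FCA: the seller delivers export-cleared goods to the carrier; the buyer bears costs from that point.
Already in the invoice (seller's account under FCA): export clearance — exclude.
CIF value = FCA price + origin terminal + freight + insurance = 197749.90 + 765.26 + 7668.28 + 635.61 = 206819.05
Import duty = 206819.05 × 18.3% = 37847.89
Buyer bears: origin terminal 765.26 + freight 7668.28 + insurance 635.61 + destination terminal 1153.95 + brokerage 290.93 + delivery 670.97 + duty 37847.89 = 49032.89
Landed cost = invoice 197749.90 + 49032.89 = 246782.79

Total landed cost: CHF 246782.79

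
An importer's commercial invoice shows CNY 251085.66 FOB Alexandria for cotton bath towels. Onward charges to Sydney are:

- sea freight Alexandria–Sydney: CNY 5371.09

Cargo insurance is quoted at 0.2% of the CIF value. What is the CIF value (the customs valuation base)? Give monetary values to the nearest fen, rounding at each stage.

Let C be the CIF value. C = FOB price + freight + 0.2% × C
C − 0.2% × C = 251085.66 + 5371.09
0.998 × C = 256456.75
C = 256456.75 / 0.998 = 256970.69
Insurance premium = 0.2% × 256970.69 = 513.94

CIF value: CNY 256970.69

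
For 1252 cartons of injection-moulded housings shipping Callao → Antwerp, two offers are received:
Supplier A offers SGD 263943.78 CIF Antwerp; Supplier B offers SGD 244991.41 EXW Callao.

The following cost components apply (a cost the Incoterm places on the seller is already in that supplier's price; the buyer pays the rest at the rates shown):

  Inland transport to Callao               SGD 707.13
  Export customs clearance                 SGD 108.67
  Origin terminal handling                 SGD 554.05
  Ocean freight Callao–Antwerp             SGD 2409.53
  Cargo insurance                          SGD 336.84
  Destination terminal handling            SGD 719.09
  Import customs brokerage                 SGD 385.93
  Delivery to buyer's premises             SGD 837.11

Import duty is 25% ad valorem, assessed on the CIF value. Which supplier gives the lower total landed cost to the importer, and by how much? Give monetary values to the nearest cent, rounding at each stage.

Supplier A (CIF):
The CIF price already equals the CIF value: 263943.78
Import duty = 263943.78 × 25% = 65985.95
Buyer bears (A): 719.09 + 385.93 + 837.11 = 1942.13
Landed cost (A) = invoice 263943.78 + 1942.13 + duty 65985.95 = 331871.86
Supplier B (EXW):
CIF value = EXW price + inland to port + export clearance + origin terminal + freight + insurance = 244991.41 + 707.13 + 108.67 + 554.05 + 2409.53 + 336.84 = 249107.63
Import duty = 249107.63 × 25% = 62276.91
Buyer bears (B): 707.13 + 108.67 + 554.05 + 2409.53 + 336.84 + 719.09 + 385.93 + 837.11 = 6058.35
Landed cost (B) = invoice 244991.41 + 6058.35 + duty 62276.91 = 313326.67
Difference = |331871.86 − 313326.67| = 18545.19

Supplier B is cheaper by SGD 18545.19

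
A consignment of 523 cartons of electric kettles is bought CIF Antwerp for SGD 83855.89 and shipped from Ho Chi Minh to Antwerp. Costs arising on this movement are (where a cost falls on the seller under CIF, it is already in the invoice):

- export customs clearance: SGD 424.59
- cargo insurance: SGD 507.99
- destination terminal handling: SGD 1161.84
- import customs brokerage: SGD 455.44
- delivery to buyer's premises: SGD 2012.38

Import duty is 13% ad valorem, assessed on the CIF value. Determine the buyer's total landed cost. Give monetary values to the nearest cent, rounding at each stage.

CIF: the seller pays costs through ocean freight and marine insurance to the destination port.
Already in the invoice (seller's account under CIF): export clearance, insurance — exclude.
The CIF price already equals the CIF value: 83855.89
Import duty = 83855.89 × 13% = 10901.27
Buyer bears: destination terminal 1161.84 + brokerage 455.44 + delivery 2012.38 + duty 10901.27 = 14530.93
Landed cost = invoice 83855.89 + 14530.93 = 98386.82

Total landed cost: SGD 98386.82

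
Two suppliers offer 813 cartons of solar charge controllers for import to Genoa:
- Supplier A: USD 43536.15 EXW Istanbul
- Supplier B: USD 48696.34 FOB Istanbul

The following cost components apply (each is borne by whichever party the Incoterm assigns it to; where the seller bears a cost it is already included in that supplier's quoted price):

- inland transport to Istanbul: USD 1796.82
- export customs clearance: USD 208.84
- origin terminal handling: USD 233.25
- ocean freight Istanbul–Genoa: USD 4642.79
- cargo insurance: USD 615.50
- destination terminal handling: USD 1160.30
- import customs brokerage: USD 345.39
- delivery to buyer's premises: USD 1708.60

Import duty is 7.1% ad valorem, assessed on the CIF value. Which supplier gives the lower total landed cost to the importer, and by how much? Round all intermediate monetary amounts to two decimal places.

Supplier A is cheaper by USD 3128.69

Supplier A (EXW):
CIF value = EXW price + inland to port + export clearance + origin terminal + freight + insurance = 43536.15 + 1796.82 + 208.84 + 233.25 + 4642.79 + 615.50 = 51033.35
Import duty = 51033.35 × 7.1% = 3623.37
Buyer bears (A): 1796.82 + 208.84 + 233.25 + 4642.79 + 615.50 + 1160.30 + 345.39 + 1708.60 = 10711.49
Landed cost (A) = invoice 43536.15 + 10711.49 + duty 3623.37 = 57871.01
Supplier B (FOB):
CIF value = FOB price + freight + insurance = 48696.34 + 4642.79 + 615.50 = 53954.63
Import duty = 53954.63 × 7.1% = 3830.78
Buyer bears (B): 4642.79 + 615.50 + 1160.30 + 345.39 + 1708.60 = 8472.58
Landed cost (B) = invoice 48696.34 + 8472.58 + duty 3830.78 = 60999.70
Difference = |57871.01 − 60999.70| = 3128.69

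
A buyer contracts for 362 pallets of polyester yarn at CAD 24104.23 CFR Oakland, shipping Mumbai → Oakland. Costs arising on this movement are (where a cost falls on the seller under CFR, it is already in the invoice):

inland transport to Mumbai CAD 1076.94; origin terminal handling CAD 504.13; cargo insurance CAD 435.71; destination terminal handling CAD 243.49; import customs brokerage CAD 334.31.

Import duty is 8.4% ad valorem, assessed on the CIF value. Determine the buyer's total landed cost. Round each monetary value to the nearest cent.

Total landed cost: CAD 27179.09

CFR: the seller pays costs through ocean freight to the destination port, but not insurance.
Already in the invoice (seller's account under CFR): inland to port, origin terminal — exclude.
CIF value = CFR price + insurance = 24104.23 + 435.71 = 24539.94
Import duty = 24539.94 × 8.4% = 2061.35
Buyer bears: insurance 435.71 + destination terminal 243.49 + brokerage 334.31 + duty 2061.35 = 3074.86
Landed cost = invoice 24104.23 + 3074.86 = 27179.09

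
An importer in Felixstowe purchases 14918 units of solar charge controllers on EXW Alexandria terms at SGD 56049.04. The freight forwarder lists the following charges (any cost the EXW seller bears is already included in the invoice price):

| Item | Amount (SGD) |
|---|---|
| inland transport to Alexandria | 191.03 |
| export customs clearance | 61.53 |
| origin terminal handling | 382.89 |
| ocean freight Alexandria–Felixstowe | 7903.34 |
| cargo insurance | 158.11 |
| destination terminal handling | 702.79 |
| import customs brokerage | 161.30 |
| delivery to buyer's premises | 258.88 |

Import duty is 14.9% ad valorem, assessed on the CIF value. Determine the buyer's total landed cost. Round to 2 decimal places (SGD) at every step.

Total landed cost: SGD 75516.06

EXW: the seller makes goods available at their premises; the buyer bears all onward costs.
CIF value = EXW price + inland to port + export clearance + origin terminal + freight + insurance = 56049.04 + 191.03 + 61.53 + 382.89 + 7903.34 + 158.11 = 64745.94
Import duty = 64745.94 × 14.9% = 9647.15
Buyer bears: inland to port 191.03 + export clearance 61.53 + origin terminal 382.89 + freight 7903.34 + insurance 158.11 + destination terminal 702.79 + brokerage 161.30 + delivery 258.88 + duty 9647.15 = 19467.02
Landed cost = invoice 56049.04 + 19467.02 = 75516.06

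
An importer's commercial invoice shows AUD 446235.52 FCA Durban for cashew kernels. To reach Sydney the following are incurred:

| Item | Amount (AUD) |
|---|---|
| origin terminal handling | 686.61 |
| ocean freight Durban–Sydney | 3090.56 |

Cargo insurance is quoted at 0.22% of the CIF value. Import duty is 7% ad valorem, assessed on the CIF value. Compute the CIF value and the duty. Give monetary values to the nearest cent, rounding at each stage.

CIF value: AUD 451004.90; import duty: AUD 31570.34

Let C be the CIF value. C = FCA price + pre-shipment costs + freight + 0.22% × C
C − 0.22% × C = 446235.52 + 686.61 + 3090.56
0.9978 × C = 450012.69
C = 450012.69 / 0.9978 = 451004.90
Insurance premium = 0.22% × 451004.90 = 992.21
Import duty = 451004.90 × 7% = 31570.34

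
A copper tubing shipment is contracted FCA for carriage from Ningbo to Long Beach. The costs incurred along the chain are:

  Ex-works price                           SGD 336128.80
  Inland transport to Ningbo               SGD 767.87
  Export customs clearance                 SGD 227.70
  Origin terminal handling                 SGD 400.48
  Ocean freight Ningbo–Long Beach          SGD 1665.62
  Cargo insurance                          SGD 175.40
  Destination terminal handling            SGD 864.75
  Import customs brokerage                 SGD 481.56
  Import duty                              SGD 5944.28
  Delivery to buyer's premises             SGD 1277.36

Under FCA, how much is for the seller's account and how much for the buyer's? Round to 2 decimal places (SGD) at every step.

FCA: the seller delivers export-cleared goods to the carrier; the buyer bears costs from that point.
Seller's account: goods 336128.80 + inland to port 767.87 + export clearance 227.70 = 337124.37
Buyer's account: origin terminal 400.48 + freight 1665.62 + insurance 175.40 + destination terminal 864.75 + brokerage 481.56 + duty 5944.28 + delivery 1277.36 = 10809.45

Seller: SGD 337124.37; buyer: SGD 10809.45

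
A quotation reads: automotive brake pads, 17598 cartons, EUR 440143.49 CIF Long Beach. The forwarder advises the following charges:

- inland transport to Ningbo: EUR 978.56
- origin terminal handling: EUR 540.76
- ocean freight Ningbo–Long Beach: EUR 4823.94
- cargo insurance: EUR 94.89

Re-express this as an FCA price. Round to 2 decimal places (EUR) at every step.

Not relevant to the conversion: inland to port — on the seller under both CIF and FCA; already in the CIF price and stays in the FCA price.
From CIF to FCA, the seller no longer bears: origin terminal, freight, insurance.
FCA price = 440143.49 − 540.76 − 4823.94 − 94.89 = 434683.90

FCA price: EUR 434683.90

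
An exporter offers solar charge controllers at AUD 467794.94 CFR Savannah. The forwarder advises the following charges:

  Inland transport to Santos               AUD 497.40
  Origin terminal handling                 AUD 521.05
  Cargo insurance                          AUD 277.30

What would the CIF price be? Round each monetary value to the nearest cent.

CIF price: AUD 468072.24

Not relevant to the conversion: origin terminal, inland to port — on the seller under both CFR and CIF; already in the CFR price and stays in the CIF price.
From CFR to CIF, the seller additionally bears: insurance.
CIF price = 467794.94 + 277.30 = 468072.24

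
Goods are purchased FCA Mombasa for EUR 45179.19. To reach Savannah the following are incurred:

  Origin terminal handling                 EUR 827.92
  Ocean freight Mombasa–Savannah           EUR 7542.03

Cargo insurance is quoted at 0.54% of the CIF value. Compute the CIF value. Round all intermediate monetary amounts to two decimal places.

CIF value: EUR 53839.88

Let C be the CIF value. C = FCA price + pre-shipment costs + freight + 0.54% × C
C − 0.54% × C = 45179.19 + 827.92 + 7542.03
0.9946 × C = 53549.14
C = 53549.14 / 0.9946 = 53839.88
Insurance premium = 0.54% × 53839.88 = 290.74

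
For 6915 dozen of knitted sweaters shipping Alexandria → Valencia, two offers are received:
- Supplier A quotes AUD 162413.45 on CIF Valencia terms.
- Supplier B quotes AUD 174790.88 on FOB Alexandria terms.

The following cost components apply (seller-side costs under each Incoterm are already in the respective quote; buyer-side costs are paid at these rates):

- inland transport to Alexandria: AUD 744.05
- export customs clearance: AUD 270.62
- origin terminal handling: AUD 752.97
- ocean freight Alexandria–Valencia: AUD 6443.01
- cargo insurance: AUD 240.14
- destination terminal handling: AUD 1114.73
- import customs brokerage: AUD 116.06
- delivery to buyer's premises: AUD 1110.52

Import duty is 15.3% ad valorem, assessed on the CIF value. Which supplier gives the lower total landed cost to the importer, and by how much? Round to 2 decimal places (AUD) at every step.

Supplier A (CIF):
The CIF price already equals the CIF value: 162413.45
Import duty = 162413.45 × 15.3% = 24849.26
Buyer bears (A): 1114.73 + 116.06 + 1110.52 = 2341.31
Landed cost (A) = invoice 162413.45 + 2341.31 + duty 24849.26 = 189604.02
Supplier B (FOB):
CIF value = FOB price + freight + insurance = 174790.88 + 6443.01 + 240.14 = 181474.03
Import duty = 181474.03 × 15.3% = 27765.53
Buyer bears (B): 6443.01 + 240.14 + 1114.73 + 116.06 + 1110.52 = 9024.46
Landed cost (B) = invoice 174790.88 + 9024.46 + duty 27765.53 = 211580.87
Difference = |189604.02 − 211580.87| = 21976.85

Supplier A is cheaper by AUD 21976.85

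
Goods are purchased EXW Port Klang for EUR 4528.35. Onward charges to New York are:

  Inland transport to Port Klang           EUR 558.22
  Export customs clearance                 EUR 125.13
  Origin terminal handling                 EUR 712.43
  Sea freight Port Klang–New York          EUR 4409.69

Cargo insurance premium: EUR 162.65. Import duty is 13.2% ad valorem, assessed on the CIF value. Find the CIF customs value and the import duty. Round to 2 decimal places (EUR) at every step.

CIF = EXW price + pre-shipment costs + freight + insurance
CIF = 4528.35 + 558.22 + 125.13 + 712.43 + 4409.69 + 162.65 = 10496.47
Import duty = 10496.47 × 13.2% = 1385.53

CIF value: EUR 10496.47; import duty: EUR 1385.53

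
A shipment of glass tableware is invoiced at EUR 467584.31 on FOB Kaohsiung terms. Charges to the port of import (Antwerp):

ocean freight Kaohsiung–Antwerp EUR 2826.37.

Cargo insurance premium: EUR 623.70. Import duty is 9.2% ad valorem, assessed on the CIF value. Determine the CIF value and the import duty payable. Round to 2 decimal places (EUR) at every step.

CIF value: EUR 471034.38; import duty: EUR 43335.16

CIF = FOB price + freight + insurance
CIF = 467584.31 + 2826.37 + 623.70 = 471034.38
Import duty = 471034.38 × 9.2% = 43335.16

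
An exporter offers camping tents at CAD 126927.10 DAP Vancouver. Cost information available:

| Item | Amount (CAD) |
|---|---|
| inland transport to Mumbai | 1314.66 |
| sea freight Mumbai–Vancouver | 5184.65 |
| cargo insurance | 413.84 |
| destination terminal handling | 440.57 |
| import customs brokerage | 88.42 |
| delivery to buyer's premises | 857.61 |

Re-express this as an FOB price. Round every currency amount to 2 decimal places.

FOB price: CAD 120030.43

Not relevant to the conversion: inland to port — on the seller under both DAP and FOB; already in the DAP price and stays in the FOB price. brokerage — on the buyer under both terms; not part of either seller's price.
From DAP to FOB, the seller no longer bears: freight, insurance, destination terminal, delivery.
FOB price = 126927.10 − 5184.65 − 413.84 − 440.57 − 857.61 = 120030.43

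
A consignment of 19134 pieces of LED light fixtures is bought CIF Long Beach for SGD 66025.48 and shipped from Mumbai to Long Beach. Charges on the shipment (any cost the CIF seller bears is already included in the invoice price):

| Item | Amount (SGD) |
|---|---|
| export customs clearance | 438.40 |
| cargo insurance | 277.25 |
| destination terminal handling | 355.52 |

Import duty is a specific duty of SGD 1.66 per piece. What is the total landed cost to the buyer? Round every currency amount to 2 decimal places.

CIF: the seller pays costs through ocean freight and marine insurance to the destination port.
Already in the invoice (seller's account under CIF): export clearance, insurance — exclude.
The CIF price already equals the CIF value: 66025.48
Import duty = 19134 × 1.66 = 31762.44
Buyer bears: destination terminal 355.52 + duty 31762.44 = 32117.96
Landed cost = invoice 66025.48 + 32117.96 = 98143.44

Total landed cost: SGD 98143.44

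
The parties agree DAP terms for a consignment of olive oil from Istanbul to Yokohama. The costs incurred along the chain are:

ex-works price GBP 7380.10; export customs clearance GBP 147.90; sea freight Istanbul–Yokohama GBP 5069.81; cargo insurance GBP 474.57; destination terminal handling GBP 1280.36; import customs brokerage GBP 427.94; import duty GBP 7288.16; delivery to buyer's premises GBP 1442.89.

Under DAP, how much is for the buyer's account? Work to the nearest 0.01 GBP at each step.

DAP: the seller bears all costs to the named destination except import duty and clearance.
Seller's account: goods 7380.10 + export clearance 147.90 + freight 5069.81 + insurance 474.57 + destination terminal 1280.36 + delivery 1442.89 = 15795.63
Buyer's account: brokerage 427.94 + duty 7288.16 = 7716.10

Buyer's account: GBP 7716.10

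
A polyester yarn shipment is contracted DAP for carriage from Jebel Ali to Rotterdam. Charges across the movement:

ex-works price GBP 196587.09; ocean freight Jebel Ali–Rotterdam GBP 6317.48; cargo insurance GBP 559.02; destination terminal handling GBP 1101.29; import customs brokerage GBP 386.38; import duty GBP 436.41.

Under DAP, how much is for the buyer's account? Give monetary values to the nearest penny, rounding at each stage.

DAP: the seller bears all costs to the named destination except import duty and clearance.
Seller's account: goods 196587.09 + freight 6317.48 + insurance 559.02 + destination terminal 1101.29 = 204564.88
Buyer's account: brokerage 386.38 + duty 436.41 = 822.79

Buyer's account: GBP 822.79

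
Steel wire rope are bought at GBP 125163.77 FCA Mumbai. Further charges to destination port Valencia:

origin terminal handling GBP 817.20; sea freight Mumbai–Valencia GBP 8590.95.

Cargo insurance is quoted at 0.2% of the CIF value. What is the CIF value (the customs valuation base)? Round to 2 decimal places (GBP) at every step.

Let C be the CIF value. C = FCA price + pre-shipment costs + freight + 0.2% × C
C − 0.2% × C = 125163.77 + 817.20 + 8590.95
0.998 × C = 134571.92
C = 134571.92 / 0.998 = 134841.60
Insurance premium = 0.2% × 134841.60 = 269.68

CIF value: GBP 134841.60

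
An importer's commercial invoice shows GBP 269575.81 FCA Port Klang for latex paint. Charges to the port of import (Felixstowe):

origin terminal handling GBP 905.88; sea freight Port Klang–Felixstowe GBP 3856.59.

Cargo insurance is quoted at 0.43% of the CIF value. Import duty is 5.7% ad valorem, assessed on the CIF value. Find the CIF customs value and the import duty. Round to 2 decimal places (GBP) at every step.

CIF value: GBP 275523.03; import duty: GBP 15704.81

Let C be the CIF value. C = FCA price + pre-shipment costs + freight + 0.43% × C
C − 0.43% × C = 269575.81 + 905.88 + 3856.59
0.9957 × C = 274338.28
C = 274338.28 / 0.9957 = 275523.03
Insurance premium = 0.43% × 275523.03 = 1184.75
Import duty = 275523.03 × 5.7% = 15704.81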